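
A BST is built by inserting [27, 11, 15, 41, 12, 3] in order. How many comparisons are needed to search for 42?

Search path for 42: 27 -> 41
Found: False
Comparisons: 2


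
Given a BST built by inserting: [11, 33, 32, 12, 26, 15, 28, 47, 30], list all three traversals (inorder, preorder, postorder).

Tree insertion order: [11, 33, 32, 12, 26, 15, 28, 47, 30]
Tree (level-order array): [11, None, 33, 32, 47, 12, None, None, None, None, 26, 15, 28, None, None, None, 30]
Inorder (L, root, R): [11, 12, 15, 26, 28, 30, 32, 33, 47]
Preorder (root, L, R): [11, 33, 32, 12, 26, 15, 28, 30, 47]
Postorder (L, R, root): [15, 30, 28, 26, 12, 32, 47, 33, 11]


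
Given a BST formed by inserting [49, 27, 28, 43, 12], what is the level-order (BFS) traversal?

Tree insertion order: [49, 27, 28, 43, 12]
Tree (level-order array): [49, 27, None, 12, 28, None, None, None, 43]
BFS from the root, enqueuing left then right child of each popped node:
  queue [49] -> pop 49, enqueue [27], visited so far: [49]
  queue [27] -> pop 27, enqueue [12, 28], visited so far: [49, 27]
  queue [12, 28] -> pop 12, enqueue [none], visited so far: [49, 27, 12]
  queue [28] -> pop 28, enqueue [43], visited so far: [49, 27, 12, 28]
  queue [43] -> pop 43, enqueue [none], visited so far: [49, 27, 12, 28, 43]
Result: [49, 27, 12, 28, 43]


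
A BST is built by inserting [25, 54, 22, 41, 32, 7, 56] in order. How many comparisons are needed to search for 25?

Search path for 25: 25
Found: True
Comparisons: 1


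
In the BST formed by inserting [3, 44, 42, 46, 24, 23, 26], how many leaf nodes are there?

Tree built from: [3, 44, 42, 46, 24, 23, 26]
Tree (level-order array): [3, None, 44, 42, 46, 24, None, None, None, 23, 26]
Rule: A leaf has 0 children.
Per-node child counts:
  node 3: 1 child(ren)
  node 44: 2 child(ren)
  node 42: 1 child(ren)
  node 24: 2 child(ren)
  node 23: 0 child(ren)
  node 26: 0 child(ren)
  node 46: 0 child(ren)
Matching nodes: [23, 26, 46]
Count of leaf nodes: 3


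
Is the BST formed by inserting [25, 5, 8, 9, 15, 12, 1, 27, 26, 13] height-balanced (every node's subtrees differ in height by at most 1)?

Tree (level-order array): [25, 5, 27, 1, 8, 26, None, None, None, None, 9, None, None, None, 15, 12, None, None, 13]
Definition: a tree is height-balanced if, at every node, |h(left) - h(right)| <= 1 (empty subtree has height -1).
Bottom-up per-node check:
  node 1: h_left=-1, h_right=-1, diff=0 [OK], height=0
  node 13: h_left=-1, h_right=-1, diff=0 [OK], height=0
  node 12: h_left=-1, h_right=0, diff=1 [OK], height=1
  node 15: h_left=1, h_right=-1, diff=2 [FAIL (|1--1|=2 > 1)], height=2
  node 9: h_left=-1, h_right=2, diff=3 [FAIL (|-1-2|=3 > 1)], height=3
  node 8: h_left=-1, h_right=3, diff=4 [FAIL (|-1-3|=4 > 1)], height=4
  node 5: h_left=0, h_right=4, diff=4 [FAIL (|0-4|=4 > 1)], height=5
  node 26: h_left=-1, h_right=-1, diff=0 [OK], height=0
  node 27: h_left=0, h_right=-1, diff=1 [OK], height=1
  node 25: h_left=5, h_right=1, diff=4 [FAIL (|5-1|=4 > 1)], height=6
Node 15 violates the condition: |1 - -1| = 2 > 1.
Result: Not balanced


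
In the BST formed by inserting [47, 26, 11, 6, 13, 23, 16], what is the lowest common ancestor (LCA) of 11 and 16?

Tree insertion order: [47, 26, 11, 6, 13, 23, 16]
Tree (level-order array): [47, 26, None, 11, None, 6, 13, None, None, None, 23, 16]
In a BST, the LCA of p=11, q=16 is the first node v on the
root-to-leaf path with p <= v <= q (go left if both < v, right if both > v).
Walk from root:
  at 47: both 11 and 16 < 47, go left
  at 26: both 11 and 16 < 26, go left
  at 11: 11 <= 11 <= 16, this is the LCA
LCA = 11


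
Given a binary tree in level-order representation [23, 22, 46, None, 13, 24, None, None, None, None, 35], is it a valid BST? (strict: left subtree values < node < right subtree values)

Level-order array: [23, 22, 46, None, 13, 24, None, None, None, None, 35]
Validate using subtree bounds (lo, hi): at each node, require lo < value < hi,
then recurse left with hi=value and right with lo=value.
Preorder trace (stopping at first violation):
  at node 23 with bounds (-inf, +inf): OK
  at node 22 with bounds (-inf, 23): OK
  at node 13 with bounds (22, 23): VIOLATION
Node 13 violates its bound: not (22 < 13 < 23).
Result: Not a valid BST


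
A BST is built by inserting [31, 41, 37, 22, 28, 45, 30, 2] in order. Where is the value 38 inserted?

Starting tree (level order): [31, 22, 41, 2, 28, 37, 45, None, None, None, 30]
Insertion path: 31 -> 41 -> 37
Result: insert 38 as right child of 37
Final tree (level order): [31, 22, 41, 2, 28, 37, 45, None, None, None, 30, None, 38]


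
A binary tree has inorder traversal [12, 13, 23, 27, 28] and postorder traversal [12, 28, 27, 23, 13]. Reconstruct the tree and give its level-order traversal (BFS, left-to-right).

Inorder:   [12, 13, 23, 27, 28]
Postorder: [12, 28, 27, 23, 13]
Algorithm: postorder visits root last, so walk postorder right-to-left;
each value is the root of the current inorder slice — split it at that
value, recurse on the right subtree first, then the left.
Recursive splits:
  root=13; inorder splits into left=[12], right=[23, 27, 28]
  root=23; inorder splits into left=[], right=[27, 28]
  root=27; inorder splits into left=[], right=[28]
  root=28; inorder splits into left=[], right=[]
  root=12; inorder splits into left=[], right=[]
Reconstructed level-order: [13, 12, 23, 27, 28]


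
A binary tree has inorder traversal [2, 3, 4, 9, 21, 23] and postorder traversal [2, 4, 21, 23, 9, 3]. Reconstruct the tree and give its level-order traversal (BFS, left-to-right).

Inorder:   [2, 3, 4, 9, 21, 23]
Postorder: [2, 4, 21, 23, 9, 3]
Algorithm: postorder visits root last, so walk postorder right-to-left;
each value is the root of the current inorder slice — split it at that
value, recurse on the right subtree first, then the left.
Recursive splits:
  root=3; inorder splits into left=[2], right=[4, 9, 21, 23]
  root=9; inorder splits into left=[4], right=[21, 23]
  root=23; inorder splits into left=[21], right=[]
  root=21; inorder splits into left=[], right=[]
  root=4; inorder splits into left=[], right=[]
  root=2; inorder splits into left=[], right=[]
Reconstructed level-order: [3, 2, 9, 4, 23, 21]


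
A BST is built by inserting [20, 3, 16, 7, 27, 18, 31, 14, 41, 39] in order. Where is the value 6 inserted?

Starting tree (level order): [20, 3, 27, None, 16, None, 31, 7, 18, None, 41, None, 14, None, None, 39]
Insertion path: 20 -> 3 -> 16 -> 7
Result: insert 6 as left child of 7
Final tree (level order): [20, 3, 27, None, 16, None, 31, 7, 18, None, 41, 6, 14, None, None, 39]


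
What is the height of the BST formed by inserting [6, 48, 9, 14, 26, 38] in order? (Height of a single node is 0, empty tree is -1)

Insertion order: [6, 48, 9, 14, 26, 38]
Tree (level-order array): [6, None, 48, 9, None, None, 14, None, 26, None, 38]
Compute height bottom-up (empty subtree = -1):
  height(38) = 1 + max(-1, -1) = 0
  height(26) = 1 + max(-1, 0) = 1
  height(14) = 1 + max(-1, 1) = 2
  height(9) = 1 + max(-1, 2) = 3
  height(48) = 1 + max(3, -1) = 4
  height(6) = 1 + max(-1, 4) = 5
Height = 5


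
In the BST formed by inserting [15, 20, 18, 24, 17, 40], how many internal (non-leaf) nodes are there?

Tree built from: [15, 20, 18, 24, 17, 40]
Tree (level-order array): [15, None, 20, 18, 24, 17, None, None, 40]
Rule: An internal node has at least one child.
Per-node child counts:
  node 15: 1 child(ren)
  node 20: 2 child(ren)
  node 18: 1 child(ren)
  node 17: 0 child(ren)
  node 24: 1 child(ren)
  node 40: 0 child(ren)
Matching nodes: [15, 20, 18, 24]
Count of internal (non-leaf) nodes: 4


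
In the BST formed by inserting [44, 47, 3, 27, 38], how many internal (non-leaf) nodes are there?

Tree built from: [44, 47, 3, 27, 38]
Tree (level-order array): [44, 3, 47, None, 27, None, None, None, 38]
Rule: An internal node has at least one child.
Per-node child counts:
  node 44: 2 child(ren)
  node 3: 1 child(ren)
  node 27: 1 child(ren)
  node 38: 0 child(ren)
  node 47: 0 child(ren)
Matching nodes: [44, 3, 27]
Count of internal (non-leaf) nodes: 3


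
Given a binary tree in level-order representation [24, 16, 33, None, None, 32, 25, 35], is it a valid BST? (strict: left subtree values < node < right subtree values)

Level-order array: [24, 16, 33, None, None, 32, 25, 35]
Validate using subtree bounds (lo, hi): at each node, require lo < value < hi,
then recurse left with hi=value and right with lo=value.
Preorder trace (stopping at first violation):
  at node 24 with bounds (-inf, +inf): OK
  at node 16 with bounds (-inf, 24): OK
  at node 33 with bounds (24, +inf): OK
  at node 32 with bounds (24, 33): OK
  at node 35 with bounds (24, 32): VIOLATION
Node 35 violates its bound: not (24 < 35 < 32).
Result: Not a valid BST


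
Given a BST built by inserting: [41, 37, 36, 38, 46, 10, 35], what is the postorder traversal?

Tree insertion order: [41, 37, 36, 38, 46, 10, 35]
Tree (level-order array): [41, 37, 46, 36, 38, None, None, 10, None, None, None, None, 35]
Postorder traversal: [35, 10, 36, 38, 37, 46, 41]


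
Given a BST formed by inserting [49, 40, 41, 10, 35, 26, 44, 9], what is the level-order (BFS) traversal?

Tree insertion order: [49, 40, 41, 10, 35, 26, 44, 9]
Tree (level-order array): [49, 40, None, 10, 41, 9, 35, None, 44, None, None, 26]
BFS from the root, enqueuing left then right child of each popped node:
  queue [49] -> pop 49, enqueue [40], visited so far: [49]
  queue [40] -> pop 40, enqueue [10, 41], visited so far: [49, 40]
  queue [10, 41] -> pop 10, enqueue [9, 35], visited so far: [49, 40, 10]
  queue [41, 9, 35] -> pop 41, enqueue [44], visited so far: [49, 40, 10, 41]
  queue [9, 35, 44] -> pop 9, enqueue [none], visited so far: [49, 40, 10, 41, 9]
  queue [35, 44] -> pop 35, enqueue [26], visited so far: [49, 40, 10, 41, 9, 35]
  queue [44, 26] -> pop 44, enqueue [none], visited so far: [49, 40, 10, 41, 9, 35, 44]
  queue [26] -> pop 26, enqueue [none], visited so far: [49, 40, 10, 41, 9, 35, 44, 26]
Result: [49, 40, 10, 41, 9, 35, 44, 26]


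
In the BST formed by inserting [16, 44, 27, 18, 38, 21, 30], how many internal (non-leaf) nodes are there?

Tree built from: [16, 44, 27, 18, 38, 21, 30]
Tree (level-order array): [16, None, 44, 27, None, 18, 38, None, 21, 30]
Rule: An internal node has at least one child.
Per-node child counts:
  node 16: 1 child(ren)
  node 44: 1 child(ren)
  node 27: 2 child(ren)
  node 18: 1 child(ren)
  node 21: 0 child(ren)
  node 38: 1 child(ren)
  node 30: 0 child(ren)
Matching nodes: [16, 44, 27, 18, 38]
Count of internal (non-leaf) nodes: 5


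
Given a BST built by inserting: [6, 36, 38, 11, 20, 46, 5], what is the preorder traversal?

Tree insertion order: [6, 36, 38, 11, 20, 46, 5]
Tree (level-order array): [6, 5, 36, None, None, 11, 38, None, 20, None, 46]
Preorder traversal: [6, 5, 36, 11, 20, 38, 46]


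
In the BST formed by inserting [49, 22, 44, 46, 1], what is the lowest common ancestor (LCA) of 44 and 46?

Tree insertion order: [49, 22, 44, 46, 1]
Tree (level-order array): [49, 22, None, 1, 44, None, None, None, 46]
In a BST, the LCA of p=44, q=46 is the first node v on the
root-to-leaf path with p <= v <= q (go left if both < v, right if both > v).
Walk from root:
  at 49: both 44 and 46 < 49, go left
  at 22: both 44 and 46 > 22, go right
  at 44: 44 <= 44 <= 46, this is the LCA
LCA = 44


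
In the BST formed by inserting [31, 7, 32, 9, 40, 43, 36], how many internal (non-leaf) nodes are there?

Tree built from: [31, 7, 32, 9, 40, 43, 36]
Tree (level-order array): [31, 7, 32, None, 9, None, 40, None, None, 36, 43]
Rule: An internal node has at least one child.
Per-node child counts:
  node 31: 2 child(ren)
  node 7: 1 child(ren)
  node 9: 0 child(ren)
  node 32: 1 child(ren)
  node 40: 2 child(ren)
  node 36: 0 child(ren)
  node 43: 0 child(ren)
Matching nodes: [31, 7, 32, 40]
Count of internal (non-leaf) nodes: 4


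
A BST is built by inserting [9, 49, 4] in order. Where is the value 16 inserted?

Starting tree (level order): [9, 4, 49]
Insertion path: 9 -> 49
Result: insert 16 as left child of 49
Final tree (level order): [9, 4, 49, None, None, 16]


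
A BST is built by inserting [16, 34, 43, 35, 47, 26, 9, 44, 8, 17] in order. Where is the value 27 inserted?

Starting tree (level order): [16, 9, 34, 8, None, 26, 43, None, None, 17, None, 35, 47, None, None, None, None, 44]
Insertion path: 16 -> 34 -> 26
Result: insert 27 as right child of 26
Final tree (level order): [16, 9, 34, 8, None, 26, 43, None, None, 17, 27, 35, 47, None, None, None, None, None, None, 44]


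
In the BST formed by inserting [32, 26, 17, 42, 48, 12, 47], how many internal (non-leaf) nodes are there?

Tree built from: [32, 26, 17, 42, 48, 12, 47]
Tree (level-order array): [32, 26, 42, 17, None, None, 48, 12, None, 47]
Rule: An internal node has at least one child.
Per-node child counts:
  node 32: 2 child(ren)
  node 26: 1 child(ren)
  node 17: 1 child(ren)
  node 12: 0 child(ren)
  node 42: 1 child(ren)
  node 48: 1 child(ren)
  node 47: 0 child(ren)
Matching nodes: [32, 26, 17, 42, 48]
Count of internal (non-leaf) nodes: 5


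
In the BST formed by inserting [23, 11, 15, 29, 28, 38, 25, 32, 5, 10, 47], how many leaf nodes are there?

Tree built from: [23, 11, 15, 29, 28, 38, 25, 32, 5, 10, 47]
Tree (level-order array): [23, 11, 29, 5, 15, 28, 38, None, 10, None, None, 25, None, 32, 47]
Rule: A leaf has 0 children.
Per-node child counts:
  node 23: 2 child(ren)
  node 11: 2 child(ren)
  node 5: 1 child(ren)
  node 10: 0 child(ren)
  node 15: 0 child(ren)
  node 29: 2 child(ren)
  node 28: 1 child(ren)
  node 25: 0 child(ren)
  node 38: 2 child(ren)
  node 32: 0 child(ren)
  node 47: 0 child(ren)
Matching nodes: [10, 15, 25, 32, 47]
Count of leaf nodes: 5


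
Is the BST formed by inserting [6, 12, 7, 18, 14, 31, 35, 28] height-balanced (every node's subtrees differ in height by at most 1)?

Tree (level-order array): [6, None, 12, 7, 18, None, None, 14, 31, None, None, 28, 35]
Definition: a tree is height-balanced if, at every node, |h(left) - h(right)| <= 1 (empty subtree has height -1).
Bottom-up per-node check:
  node 7: h_left=-1, h_right=-1, diff=0 [OK], height=0
  node 14: h_left=-1, h_right=-1, diff=0 [OK], height=0
  node 28: h_left=-1, h_right=-1, diff=0 [OK], height=0
  node 35: h_left=-1, h_right=-1, diff=0 [OK], height=0
  node 31: h_left=0, h_right=0, diff=0 [OK], height=1
  node 18: h_left=0, h_right=1, diff=1 [OK], height=2
  node 12: h_left=0, h_right=2, diff=2 [FAIL (|0-2|=2 > 1)], height=3
  node 6: h_left=-1, h_right=3, diff=4 [FAIL (|-1-3|=4 > 1)], height=4
Node 12 violates the condition: |0 - 2| = 2 > 1.
Result: Not balanced


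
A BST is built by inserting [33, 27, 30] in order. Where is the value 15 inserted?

Starting tree (level order): [33, 27, None, None, 30]
Insertion path: 33 -> 27
Result: insert 15 as left child of 27
Final tree (level order): [33, 27, None, 15, 30]


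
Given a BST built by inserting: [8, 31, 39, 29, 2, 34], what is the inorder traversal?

Tree insertion order: [8, 31, 39, 29, 2, 34]
Tree (level-order array): [8, 2, 31, None, None, 29, 39, None, None, 34]
Inorder traversal: [2, 8, 29, 31, 34, 39]


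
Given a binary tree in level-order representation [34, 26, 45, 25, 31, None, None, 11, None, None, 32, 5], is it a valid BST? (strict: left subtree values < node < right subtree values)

Level-order array: [34, 26, 45, 25, 31, None, None, 11, None, None, 32, 5]
Validate using subtree bounds (lo, hi): at each node, require lo < value < hi,
then recurse left with hi=value and right with lo=value.
Preorder trace (stopping at first violation):
  at node 34 with bounds (-inf, +inf): OK
  at node 26 with bounds (-inf, 34): OK
  at node 25 with bounds (-inf, 26): OK
  at node 11 with bounds (-inf, 25): OK
  at node 5 with bounds (-inf, 11): OK
  at node 31 with bounds (26, 34): OK
  at node 32 with bounds (31, 34): OK
  at node 45 with bounds (34, +inf): OK
No violation found at any node.
Result: Valid BST


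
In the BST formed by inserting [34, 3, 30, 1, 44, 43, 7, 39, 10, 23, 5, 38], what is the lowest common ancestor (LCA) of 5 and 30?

Tree insertion order: [34, 3, 30, 1, 44, 43, 7, 39, 10, 23, 5, 38]
Tree (level-order array): [34, 3, 44, 1, 30, 43, None, None, None, 7, None, 39, None, 5, 10, 38, None, None, None, None, 23]
In a BST, the LCA of p=5, q=30 is the first node v on the
root-to-leaf path with p <= v <= q (go left if both < v, right if both > v).
Walk from root:
  at 34: both 5 and 30 < 34, go left
  at 3: both 5 and 30 > 3, go right
  at 30: 5 <= 30 <= 30, this is the LCA
LCA = 30


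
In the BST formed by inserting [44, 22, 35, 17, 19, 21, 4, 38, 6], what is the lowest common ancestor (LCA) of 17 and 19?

Tree insertion order: [44, 22, 35, 17, 19, 21, 4, 38, 6]
Tree (level-order array): [44, 22, None, 17, 35, 4, 19, None, 38, None, 6, None, 21]
In a BST, the LCA of p=17, q=19 is the first node v on the
root-to-leaf path with p <= v <= q (go left if both < v, right if both > v).
Walk from root:
  at 44: both 17 and 19 < 44, go left
  at 22: both 17 and 19 < 22, go left
  at 17: 17 <= 17 <= 19, this is the LCA
LCA = 17


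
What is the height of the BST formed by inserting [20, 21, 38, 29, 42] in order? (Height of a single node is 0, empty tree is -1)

Insertion order: [20, 21, 38, 29, 42]
Tree (level-order array): [20, None, 21, None, 38, 29, 42]
Compute height bottom-up (empty subtree = -1):
  height(29) = 1 + max(-1, -1) = 0
  height(42) = 1 + max(-1, -1) = 0
  height(38) = 1 + max(0, 0) = 1
  height(21) = 1 + max(-1, 1) = 2
  height(20) = 1 + max(-1, 2) = 3
Height = 3


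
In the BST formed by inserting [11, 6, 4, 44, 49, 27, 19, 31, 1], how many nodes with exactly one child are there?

Tree built from: [11, 6, 4, 44, 49, 27, 19, 31, 1]
Tree (level-order array): [11, 6, 44, 4, None, 27, 49, 1, None, 19, 31]
Rule: These are nodes with exactly 1 non-null child.
Per-node child counts:
  node 11: 2 child(ren)
  node 6: 1 child(ren)
  node 4: 1 child(ren)
  node 1: 0 child(ren)
  node 44: 2 child(ren)
  node 27: 2 child(ren)
  node 19: 0 child(ren)
  node 31: 0 child(ren)
  node 49: 0 child(ren)
Matching nodes: [6, 4]
Count of nodes with exactly one child: 2


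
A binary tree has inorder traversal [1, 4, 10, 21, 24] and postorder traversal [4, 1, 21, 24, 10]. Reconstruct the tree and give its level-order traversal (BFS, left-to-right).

Inorder:   [1, 4, 10, 21, 24]
Postorder: [4, 1, 21, 24, 10]
Algorithm: postorder visits root last, so walk postorder right-to-left;
each value is the root of the current inorder slice — split it at that
value, recurse on the right subtree first, then the left.
Recursive splits:
  root=10; inorder splits into left=[1, 4], right=[21, 24]
  root=24; inorder splits into left=[21], right=[]
  root=21; inorder splits into left=[], right=[]
  root=1; inorder splits into left=[], right=[4]
  root=4; inorder splits into left=[], right=[]
Reconstructed level-order: [10, 1, 24, 4, 21]


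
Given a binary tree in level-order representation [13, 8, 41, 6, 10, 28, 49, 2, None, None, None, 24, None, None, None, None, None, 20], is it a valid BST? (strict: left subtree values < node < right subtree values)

Level-order array: [13, 8, 41, 6, 10, 28, 49, 2, None, None, None, 24, None, None, None, None, None, 20]
Validate using subtree bounds (lo, hi): at each node, require lo < value < hi,
then recurse left with hi=value and right with lo=value.
Preorder trace (stopping at first violation):
  at node 13 with bounds (-inf, +inf): OK
  at node 8 with bounds (-inf, 13): OK
  at node 6 with bounds (-inf, 8): OK
  at node 2 with bounds (-inf, 6): OK
  at node 10 with bounds (8, 13): OK
  at node 41 with bounds (13, +inf): OK
  at node 28 with bounds (13, 41): OK
  at node 24 with bounds (13, 28): OK
  at node 20 with bounds (13, 24): OK
  at node 49 with bounds (41, +inf): OK
No violation found at any node.
Result: Valid BST


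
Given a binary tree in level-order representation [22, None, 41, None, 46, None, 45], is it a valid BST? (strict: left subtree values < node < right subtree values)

Level-order array: [22, None, 41, None, 46, None, 45]
Validate using subtree bounds (lo, hi): at each node, require lo < value < hi,
then recurse left with hi=value and right with lo=value.
Preorder trace (stopping at first violation):
  at node 22 with bounds (-inf, +inf): OK
  at node 41 with bounds (22, +inf): OK
  at node 46 with bounds (41, +inf): OK
  at node 45 with bounds (46, +inf): VIOLATION
Node 45 violates its bound: not (46 < 45 < +inf).
Result: Not a valid BST


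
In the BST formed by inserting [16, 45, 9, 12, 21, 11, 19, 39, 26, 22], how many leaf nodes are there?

Tree built from: [16, 45, 9, 12, 21, 11, 19, 39, 26, 22]
Tree (level-order array): [16, 9, 45, None, 12, 21, None, 11, None, 19, 39, None, None, None, None, 26, None, 22]
Rule: A leaf has 0 children.
Per-node child counts:
  node 16: 2 child(ren)
  node 9: 1 child(ren)
  node 12: 1 child(ren)
  node 11: 0 child(ren)
  node 45: 1 child(ren)
  node 21: 2 child(ren)
  node 19: 0 child(ren)
  node 39: 1 child(ren)
  node 26: 1 child(ren)
  node 22: 0 child(ren)
Matching nodes: [11, 19, 22]
Count of leaf nodes: 3


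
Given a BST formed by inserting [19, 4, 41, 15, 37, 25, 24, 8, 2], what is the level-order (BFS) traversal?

Tree insertion order: [19, 4, 41, 15, 37, 25, 24, 8, 2]
Tree (level-order array): [19, 4, 41, 2, 15, 37, None, None, None, 8, None, 25, None, None, None, 24]
BFS from the root, enqueuing left then right child of each popped node:
  queue [19] -> pop 19, enqueue [4, 41], visited so far: [19]
  queue [4, 41] -> pop 4, enqueue [2, 15], visited so far: [19, 4]
  queue [41, 2, 15] -> pop 41, enqueue [37], visited so far: [19, 4, 41]
  queue [2, 15, 37] -> pop 2, enqueue [none], visited so far: [19, 4, 41, 2]
  queue [15, 37] -> pop 15, enqueue [8], visited so far: [19, 4, 41, 2, 15]
  queue [37, 8] -> pop 37, enqueue [25], visited so far: [19, 4, 41, 2, 15, 37]
  queue [8, 25] -> pop 8, enqueue [none], visited so far: [19, 4, 41, 2, 15, 37, 8]
  queue [25] -> pop 25, enqueue [24], visited so far: [19, 4, 41, 2, 15, 37, 8, 25]
  queue [24] -> pop 24, enqueue [none], visited so far: [19, 4, 41, 2, 15, 37, 8, 25, 24]
Result: [19, 4, 41, 2, 15, 37, 8, 25, 24]


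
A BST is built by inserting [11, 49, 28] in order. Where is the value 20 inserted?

Starting tree (level order): [11, None, 49, 28]
Insertion path: 11 -> 49 -> 28
Result: insert 20 as left child of 28
Final tree (level order): [11, None, 49, 28, None, 20]


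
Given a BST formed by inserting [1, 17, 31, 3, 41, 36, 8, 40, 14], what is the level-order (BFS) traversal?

Tree insertion order: [1, 17, 31, 3, 41, 36, 8, 40, 14]
Tree (level-order array): [1, None, 17, 3, 31, None, 8, None, 41, None, 14, 36, None, None, None, None, 40]
BFS from the root, enqueuing left then right child of each popped node:
  queue [1] -> pop 1, enqueue [17], visited so far: [1]
  queue [17] -> pop 17, enqueue [3, 31], visited so far: [1, 17]
  queue [3, 31] -> pop 3, enqueue [8], visited so far: [1, 17, 3]
  queue [31, 8] -> pop 31, enqueue [41], visited so far: [1, 17, 3, 31]
  queue [8, 41] -> pop 8, enqueue [14], visited so far: [1, 17, 3, 31, 8]
  queue [41, 14] -> pop 41, enqueue [36], visited so far: [1, 17, 3, 31, 8, 41]
  queue [14, 36] -> pop 14, enqueue [none], visited so far: [1, 17, 3, 31, 8, 41, 14]
  queue [36] -> pop 36, enqueue [40], visited so far: [1, 17, 3, 31, 8, 41, 14, 36]
  queue [40] -> pop 40, enqueue [none], visited so far: [1, 17, 3, 31, 8, 41, 14, 36, 40]
Result: [1, 17, 3, 31, 8, 41, 14, 36, 40]


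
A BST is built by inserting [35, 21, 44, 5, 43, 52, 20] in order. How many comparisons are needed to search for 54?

Search path for 54: 35 -> 44 -> 52
Found: False
Comparisons: 3


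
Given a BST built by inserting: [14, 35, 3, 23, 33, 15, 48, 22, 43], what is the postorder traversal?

Tree insertion order: [14, 35, 3, 23, 33, 15, 48, 22, 43]
Tree (level-order array): [14, 3, 35, None, None, 23, 48, 15, 33, 43, None, None, 22]
Postorder traversal: [3, 22, 15, 33, 23, 43, 48, 35, 14]


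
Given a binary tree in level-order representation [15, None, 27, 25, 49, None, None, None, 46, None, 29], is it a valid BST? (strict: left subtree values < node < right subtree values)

Level-order array: [15, None, 27, 25, 49, None, None, None, 46, None, 29]
Validate using subtree bounds (lo, hi): at each node, require lo < value < hi,
then recurse left with hi=value and right with lo=value.
Preorder trace (stopping at first violation):
  at node 15 with bounds (-inf, +inf): OK
  at node 27 with bounds (15, +inf): OK
  at node 25 with bounds (15, 27): OK
  at node 49 with bounds (27, +inf): OK
  at node 46 with bounds (49, +inf): VIOLATION
Node 46 violates its bound: not (49 < 46 < +inf).
Result: Not a valid BST


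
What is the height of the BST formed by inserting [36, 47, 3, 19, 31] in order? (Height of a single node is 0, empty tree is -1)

Insertion order: [36, 47, 3, 19, 31]
Tree (level-order array): [36, 3, 47, None, 19, None, None, None, 31]
Compute height bottom-up (empty subtree = -1):
  height(31) = 1 + max(-1, -1) = 0
  height(19) = 1 + max(-1, 0) = 1
  height(3) = 1 + max(-1, 1) = 2
  height(47) = 1 + max(-1, -1) = 0
  height(36) = 1 + max(2, 0) = 3
Height = 3


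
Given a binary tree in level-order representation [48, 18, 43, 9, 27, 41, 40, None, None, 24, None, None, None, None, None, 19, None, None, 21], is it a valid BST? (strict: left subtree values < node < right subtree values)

Level-order array: [48, 18, 43, 9, 27, 41, 40, None, None, 24, None, None, None, None, None, 19, None, None, 21]
Validate using subtree bounds (lo, hi): at each node, require lo < value < hi,
then recurse left with hi=value and right with lo=value.
Preorder trace (stopping at first violation):
  at node 48 with bounds (-inf, +inf): OK
  at node 18 with bounds (-inf, 48): OK
  at node 9 with bounds (-inf, 18): OK
  at node 27 with bounds (18, 48): OK
  at node 24 with bounds (18, 27): OK
  at node 19 with bounds (18, 24): OK
  at node 21 with bounds (19, 24): OK
  at node 43 with bounds (48, +inf): VIOLATION
Node 43 violates its bound: not (48 < 43 < +inf).
Result: Not a valid BST


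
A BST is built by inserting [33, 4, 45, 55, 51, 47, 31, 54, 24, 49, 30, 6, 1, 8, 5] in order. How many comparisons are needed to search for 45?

Search path for 45: 33 -> 45
Found: True
Comparisons: 2


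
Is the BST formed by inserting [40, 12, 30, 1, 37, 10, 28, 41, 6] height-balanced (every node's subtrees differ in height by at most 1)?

Tree (level-order array): [40, 12, 41, 1, 30, None, None, None, 10, 28, 37, 6]
Definition: a tree is height-balanced if, at every node, |h(left) - h(right)| <= 1 (empty subtree has height -1).
Bottom-up per-node check:
  node 6: h_left=-1, h_right=-1, diff=0 [OK], height=0
  node 10: h_left=0, h_right=-1, diff=1 [OK], height=1
  node 1: h_left=-1, h_right=1, diff=2 [FAIL (|-1-1|=2 > 1)], height=2
  node 28: h_left=-1, h_right=-1, diff=0 [OK], height=0
  node 37: h_left=-1, h_right=-1, diff=0 [OK], height=0
  node 30: h_left=0, h_right=0, diff=0 [OK], height=1
  node 12: h_left=2, h_right=1, diff=1 [OK], height=3
  node 41: h_left=-1, h_right=-1, diff=0 [OK], height=0
  node 40: h_left=3, h_right=0, diff=3 [FAIL (|3-0|=3 > 1)], height=4
Node 1 violates the condition: |-1 - 1| = 2 > 1.
Result: Not balanced


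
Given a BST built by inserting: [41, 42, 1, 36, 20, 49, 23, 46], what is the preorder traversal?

Tree insertion order: [41, 42, 1, 36, 20, 49, 23, 46]
Tree (level-order array): [41, 1, 42, None, 36, None, 49, 20, None, 46, None, None, 23]
Preorder traversal: [41, 1, 36, 20, 23, 42, 49, 46]


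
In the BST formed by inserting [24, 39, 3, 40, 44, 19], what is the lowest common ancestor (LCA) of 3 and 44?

Tree insertion order: [24, 39, 3, 40, 44, 19]
Tree (level-order array): [24, 3, 39, None, 19, None, 40, None, None, None, 44]
In a BST, the LCA of p=3, q=44 is the first node v on the
root-to-leaf path with p <= v <= q (go left if both < v, right if both > v).
Walk from root:
  at 24: 3 <= 24 <= 44, this is the LCA
LCA = 24


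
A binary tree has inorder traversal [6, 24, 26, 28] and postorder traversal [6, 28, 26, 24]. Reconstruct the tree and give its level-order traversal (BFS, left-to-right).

Inorder:   [6, 24, 26, 28]
Postorder: [6, 28, 26, 24]
Algorithm: postorder visits root last, so walk postorder right-to-left;
each value is the root of the current inorder slice — split it at that
value, recurse on the right subtree first, then the left.
Recursive splits:
  root=24; inorder splits into left=[6], right=[26, 28]
  root=26; inorder splits into left=[], right=[28]
  root=28; inorder splits into left=[], right=[]
  root=6; inorder splits into left=[], right=[]
Reconstructed level-order: [24, 6, 26, 28]


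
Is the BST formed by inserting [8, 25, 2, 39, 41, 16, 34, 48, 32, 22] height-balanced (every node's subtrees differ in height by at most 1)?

Tree (level-order array): [8, 2, 25, None, None, 16, 39, None, 22, 34, 41, None, None, 32, None, None, 48]
Definition: a tree is height-balanced if, at every node, |h(left) - h(right)| <= 1 (empty subtree has height -1).
Bottom-up per-node check:
  node 2: h_left=-1, h_right=-1, diff=0 [OK], height=0
  node 22: h_left=-1, h_right=-1, diff=0 [OK], height=0
  node 16: h_left=-1, h_right=0, diff=1 [OK], height=1
  node 32: h_left=-1, h_right=-1, diff=0 [OK], height=0
  node 34: h_left=0, h_right=-1, diff=1 [OK], height=1
  node 48: h_left=-1, h_right=-1, diff=0 [OK], height=0
  node 41: h_left=-1, h_right=0, diff=1 [OK], height=1
  node 39: h_left=1, h_right=1, diff=0 [OK], height=2
  node 25: h_left=1, h_right=2, diff=1 [OK], height=3
  node 8: h_left=0, h_right=3, diff=3 [FAIL (|0-3|=3 > 1)], height=4
Node 8 violates the condition: |0 - 3| = 3 > 1.
Result: Not balanced


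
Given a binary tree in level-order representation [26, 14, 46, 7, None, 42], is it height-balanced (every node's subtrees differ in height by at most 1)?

Tree (level-order array): [26, 14, 46, 7, None, 42]
Definition: a tree is height-balanced if, at every node, |h(left) - h(right)| <= 1 (empty subtree has height -1).
Bottom-up per-node check:
  node 7: h_left=-1, h_right=-1, diff=0 [OK], height=0
  node 14: h_left=0, h_right=-1, diff=1 [OK], height=1
  node 42: h_left=-1, h_right=-1, diff=0 [OK], height=0
  node 46: h_left=0, h_right=-1, diff=1 [OK], height=1
  node 26: h_left=1, h_right=1, diff=0 [OK], height=2
All nodes satisfy the balance condition.
Result: Balanced


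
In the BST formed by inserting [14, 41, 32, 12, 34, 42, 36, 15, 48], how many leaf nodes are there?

Tree built from: [14, 41, 32, 12, 34, 42, 36, 15, 48]
Tree (level-order array): [14, 12, 41, None, None, 32, 42, 15, 34, None, 48, None, None, None, 36]
Rule: A leaf has 0 children.
Per-node child counts:
  node 14: 2 child(ren)
  node 12: 0 child(ren)
  node 41: 2 child(ren)
  node 32: 2 child(ren)
  node 15: 0 child(ren)
  node 34: 1 child(ren)
  node 36: 0 child(ren)
  node 42: 1 child(ren)
  node 48: 0 child(ren)
Matching nodes: [12, 15, 36, 48]
Count of leaf nodes: 4


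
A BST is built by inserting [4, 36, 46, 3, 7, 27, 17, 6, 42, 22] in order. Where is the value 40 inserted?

Starting tree (level order): [4, 3, 36, None, None, 7, 46, 6, 27, 42, None, None, None, 17, None, None, None, None, 22]
Insertion path: 4 -> 36 -> 46 -> 42
Result: insert 40 as left child of 42
Final tree (level order): [4, 3, 36, None, None, 7, 46, 6, 27, 42, None, None, None, 17, None, 40, None, None, 22]


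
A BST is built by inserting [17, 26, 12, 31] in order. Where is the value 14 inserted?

Starting tree (level order): [17, 12, 26, None, None, None, 31]
Insertion path: 17 -> 12
Result: insert 14 as right child of 12
Final tree (level order): [17, 12, 26, None, 14, None, 31]


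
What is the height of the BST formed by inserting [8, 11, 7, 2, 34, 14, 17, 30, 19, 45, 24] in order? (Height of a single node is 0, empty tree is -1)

Insertion order: [8, 11, 7, 2, 34, 14, 17, 30, 19, 45, 24]
Tree (level-order array): [8, 7, 11, 2, None, None, 34, None, None, 14, 45, None, 17, None, None, None, 30, 19, None, None, 24]
Compute height bottom-up (empty subtree = -1):
  height(2) = 1 + max(-1, -1) = 0
  height(7) = 1 + max(0, -1) = 1
  height(24) = 1 + max(-1, -1) = 0
  height(19) = 1 + max(-1, 0) = 1
  height(30) = 1 + max(1, -1) = 2
  height(17) = 1 + max(-1, 2) = 3
  height(14) = 1 + max(-1, 3) = 4
  height(45) = 1 + max(-1, -1) = 0
  height(34) = 1 + max(4, 0) = 5
  height(11) = 1 + max(-1, 5) = 6
  height(8) = 1 + max(1, 6) = 7
Height = 7


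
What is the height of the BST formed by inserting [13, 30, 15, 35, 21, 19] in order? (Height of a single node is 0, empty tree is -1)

Insertion order: [13, 30, 15, 35, 21, 19]
Tree (level-order array): [13, None, 30, 15, 35, None, 21, None, None, 19]
Compute height bottom-up (empty subtree = -1):
  height(19) = 1 + max(-1, -1) = 0
  height(21) = 1 + max(0, -1) = 1
  height(15) = 1 + max(-1, 1) = 2
  height(35) = 1 + max(-1, -1) = 0
  height(30) = 1 + max(2, 0) = 3
  height(13) = 1 + max(-1, 3) = 4
Height = 4


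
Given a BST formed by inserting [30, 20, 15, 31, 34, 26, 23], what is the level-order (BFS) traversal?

Tree insertion order: [30, 20, 15, 31, 34, 26, 23]
Tree (level-order array): [30, 20, 31, 15, 26, None, 34, None, None, 23]
BFS from the root, enqueuing left then right child of each popped node:
  queue [30] -> pop 30, enqueue [20, 31], visited so far: [30]
  queue [20, 31] -> pop 20, enqueue [15, 26], visited so far: [30, 20]
  queue [31, 15, 26] -> pop 31, enqueue [34], visited so far: [30, 20, 31]
  queue [15, 26, 34] -> pop 15, enqueue [none], visited so far: [30, 20, 31, 15]
  queue [26, 34] -> pop 26, enqueue [23], visited so far: [30, 20, 31, 15, 26]
  queue [34, 23] -> pop 34, enqueue [none], visited so far: [30, 20, 31, 15, 26, 34]
  queue [23] -> pop 23, enqueue [none], visited so far: [30, 20, 31, 15, 26, 34, 23]
Result: [30, 20, 31, 15, 26, 34, 23]


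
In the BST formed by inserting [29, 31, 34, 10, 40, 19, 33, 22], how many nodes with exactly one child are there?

Tree built from: [29, 31, 34, 10, 40, 19, 33, 22]
Tree (level-order array): [29, 10, 31, None, 19, None, 34, None, 22, 33, 40]
Rule: These are nodes with exactly 1 non-null child.
Per-node child counts:
  node 29: 2 child(ren)
  node 10: 1 child(ren)
  node 19: 1 child(ren)
  node 22: 0 child(ren)
  node 31: 1 child(ren)
  node 34: 2 child(ren)
  node 33: 0 child(ren)
  node 40: 0 child(ren)
Matching nodes: [10, 19, 31]
Count of nodes with exactly one child: 3


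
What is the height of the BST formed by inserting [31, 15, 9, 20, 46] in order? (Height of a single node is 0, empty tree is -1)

Insertion order: [31, 15, 9, 20, 46]
Tree (level-order array): [31, 15, 46, 9, 20]
Compute height bottom-up (empty subtree = -1):
  height(9) = 1 + max(-1, -1) = 0
  height(20) = 1 + max(-1, -1) = 0
  height(15) = 1 + max(0, 0) = 1
  height(46) = 1 + max(-1, -1) = 0
  height(31) = 1 + max(1, 0) = 2
Height = 2


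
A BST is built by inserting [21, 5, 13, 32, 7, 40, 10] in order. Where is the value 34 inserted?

Starting tree (level order): [21, 5, 32, None, 13, None, 40, 7, None, None, None, None, 10]
Insertion path: 21 -> 32 -> 40
Result: insert 34 as left child of 40
Final tree (level order): [21, 5, 32, None, 13, None, 40, 7, None, 34, None, None, 10]


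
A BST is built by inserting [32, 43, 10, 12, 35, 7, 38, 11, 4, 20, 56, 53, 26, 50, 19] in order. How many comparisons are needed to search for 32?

Search path for 32: 32
Found: True
Comparisons: 1


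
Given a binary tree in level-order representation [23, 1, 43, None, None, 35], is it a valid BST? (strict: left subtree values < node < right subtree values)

Level-order array: [23, 1, 43, None, None, 35]
Validate using subtree bounds (lo, hi): at each node, require lo < value < hi,
then recurse left with hi=value and right with lo=value.
Preorder trace (stopping at first violation):
  at node 23 with bounds (-inf, +inf): OK
  at node 1 with bounds (-inf, 23): OK
  at node 43 with bounds (23, +inf): OK
  at node 35 with bounds (23, 43): OK
No violation found at any node.
Result: Valid BST


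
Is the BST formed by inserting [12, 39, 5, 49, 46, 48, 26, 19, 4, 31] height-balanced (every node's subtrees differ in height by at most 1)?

Tree (level-order array): [12, 5, 39, 4, None, 26, 49, None, None, 19, 31, 46, None, None, None, None, None, None, 48]
Definition: a tree is height-balanced if, at every node, |h(left) - h(right)| <= 1 (empty subtree has height -1).
Bottom-up per-node check:
  node 4: h_left=-1, h_right=-1, diff=0 [OK], height=0
  node 5: h_left=0, h_right=-1, diff=1 [OK], height=1
  node 19: h_left=-1, h_right=-1, diff=0 [OK], height=0
  node 31: h_left=-1, h_right=-1, diff=0 [OK], height=0
  node 26: h_left=0, h_right=0, diff=0 [OK], height=1
  node 48: h_left=-1, h_right=-1, diff=0 [OK], height=0
  node 46: h_left=-1, h_right=0, diff=1 [OK], height=1
  node 49: h_left=1, h_right=-1, diff=2 [FAIL (|1--1|=2 > 1)], height=2
  node 39: h_left=1, h_right=2, diff=1 [OK], height=3
  node 12: h_left=1, h_right=3, diff=2 [FAIL (|1-3|=2 > 1)], height=4
Node 49 violates the condition: |1 - -1| = 2 > 1.
Result: Not balanced


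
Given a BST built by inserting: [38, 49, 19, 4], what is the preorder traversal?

Tree insertion order: [38, 49, 19, 4]
Tree (level-order array): [38, 19, 49, 4]
Preorder traversal: [38, 19, 4, 49]


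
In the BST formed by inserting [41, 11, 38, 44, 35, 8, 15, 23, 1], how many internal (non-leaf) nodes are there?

Tree built from: [41, 11, 38, 44, 35, 8, 15, 23, 1]
Tree (level-order array): [41, 11, 44, 8, 38, None, None, 1, None, 35, None, None, None, 15, None, None, 23]
Rule: An internal node has at least one child.
Per-node child counts:
  node 41: 2 child(ren)
  node 11: 2 child(ren)
  node 8: 1 child(ren)
  node 1: 0 child(ren)
  node 38: 1 child(ren)
  node 35: 1 child(ren)
  node 15: 1 child(ren)
  node 23: 0 child(ren)
  node 44: 0 child(ren)
Matching nodes: [41, 11, 8, 38, 35, 15]
Count of internal (non-leaf) nodes: 6


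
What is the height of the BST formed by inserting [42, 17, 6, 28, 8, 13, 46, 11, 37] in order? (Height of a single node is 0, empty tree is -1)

Insertion order: [42, 17, 6, 28, 8, 13, 46, 11, 37]
Tree (level-order array): [42, 17, 46, 6, 28, None, None, None, 8, None, 37, None, 13, None, None, 11]
Compute height bottom-up (empty subtree = -1):
  height(11) = 1 + max(-1, -1) = 0
  height(13) = 1 + max(0, -1) = 1
  height(8) = 1 + max(-1, 1) = 2
  height(6) = 1 + max(-1, 2) = 3
  height(37) = 1 + max(-1, -1) = 0
  height(28) = 1 + max(-1, 0) = 1
  height(17) = 1 + max(3, 1) = 4
  height(46) = 1 + max(-1, -1) = 0
  height(42) = 1 + max(4, 0) = 5
Height = 5


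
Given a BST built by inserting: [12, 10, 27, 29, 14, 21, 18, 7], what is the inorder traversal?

Tree insertion order: [12, 10, 27, 29, 14, 21, 18, 7]
Tree (level-order array): [12, 10, 27, 7, None, 14, 29, None, None, None, 21, None, None, 18]
Inorder traversal: [7, 10, 12, 14, 18, 21, 27, 29]


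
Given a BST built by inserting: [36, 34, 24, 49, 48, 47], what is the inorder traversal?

Tree insertion order: [36, 34, 24, 49, 48, 47]
Tree (level-order array): [36, 34, 49, 24, None, 48, None, None, None, 47]
Inorder traversal: [24, 34, 36, 47, 48, 49]


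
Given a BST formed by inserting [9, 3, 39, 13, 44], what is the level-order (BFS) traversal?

Tree insertion order: [9, 3, 39, 13, 44]
Tree (level-order array): [9, 3, 39, None, None, 13, 44]
BFS from the root, enqueuing left then right child of each popped node:
  queue [9] -> pop 9, enqueue [3, 39], visited so far: [9]
  queue [3, 39] -> pop 3, enqueue [none], visited so far: [9, 3]
  queue [39] -> pop 39, enqueue [13, 44], visited so far: [9, 3, 39]
  queue [13, 44] -> pop 13, enqueue [none], visited so far: [9, 3, 39, 13]
  queue [44] -> pop 44, enqueue [none], visited so far: [9, 3, 39, 13, 44]
Result: [9, 3, 39, 13, 44]


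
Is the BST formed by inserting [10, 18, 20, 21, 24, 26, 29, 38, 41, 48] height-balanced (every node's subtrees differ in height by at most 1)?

Tree (level-order array): [10, None, 18, None, 20, None, 21, None, 24, None, 26, None, 29, None, 38, None, 41, None, 48]
Definition: a tree is height-balanced if, at every node, |h(left) - h(right)| <= 1 (empty subtree has height -1).
Bottom-up per-node check:
  node 48: h_left=-1, h_right=-1, diff=0 [OK], height=0
  node 41: h_left=-1, h_right=0, diff=1 [OK], height=1
  node 38: h_left=-1, h_right=1, diff=2 [FAIL (|-1-1|=2 > 1)], height=2
  node 29: h_left=-1, h_right=2, diff=3 [FAIL (|-1-2|=3 > 1)], height=3
  node 26: h_left=-1, h_right=3, diff=4 [FAIL (|-1-3|=4 > 1)], height=4
  node 24: h_left=-1, h_right=4, diff=5 [FAIL (|-1-4|=5 > 1)], height=5
  node 21: h_left=-1, h_right=5, diff=6 [FAIL (|-1-5|=6 > 1)], height=6
  node 20: h_left=-1, h_right=6, diff=7 [FAIL (|-1-6|=7 > 1)], height=7
  node 18: h_left=-1, h_right=7, diff=8 [FAIL (|-1-7|=8 > 1)], height=8
  node 10: h_left=-1, h_right=8, diff=9 [FAIL (|-1-8|=9 > 1)], height=9
Node 38 violates the condition: |-1 - 1| = 2 > 1.
Result: Not balanced
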